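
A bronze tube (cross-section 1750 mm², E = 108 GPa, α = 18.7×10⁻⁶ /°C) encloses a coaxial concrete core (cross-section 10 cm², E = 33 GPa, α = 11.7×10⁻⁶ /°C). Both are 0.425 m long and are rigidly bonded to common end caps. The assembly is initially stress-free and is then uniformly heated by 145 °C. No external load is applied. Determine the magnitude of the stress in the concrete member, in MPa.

Equilibrium of a rigid end plate with no external load gives equal and opposite internal forces ±P in the two members. Since α_{bronze} > α_{concrete}, heating drives the bronze into compression and the concrete into tension.
Equating the net (thermal + elastic) strains gives |α₁ − α₂|·ΔT = P·[1/(A₁E₁) + 1/(A₂E₂)].
|α₁ − α₂|·ΔT = 7×10⁻⁶ × 145 = 0.001015.
1/(A₁E₁) + 1/(A₂E₂) = 1/(1750×108×10³) + 1/(1000×33×10³) = 3.559×10⁻⁸ N⁻¹.
So P = 0.001015 / 3.559×10⁻⁸ = 28.52 kN.
σ_{concrete} = P/A₂ = 28520/1000 = 28.52 MPa, tensile.

σ ≈ 28.5 MPa (tensile)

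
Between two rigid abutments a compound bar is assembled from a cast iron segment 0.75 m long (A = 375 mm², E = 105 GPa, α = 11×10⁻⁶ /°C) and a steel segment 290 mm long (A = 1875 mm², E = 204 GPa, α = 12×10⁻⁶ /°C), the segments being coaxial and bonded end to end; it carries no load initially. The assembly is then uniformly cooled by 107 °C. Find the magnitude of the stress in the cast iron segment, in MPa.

σ ≈ 169 MPa (tensile)

If the supports were absent, the total length change would be Σ αᵢΔT Lᵢ = 11×10⁻⁶×107×750 + 12×10⁻⁶×107×290 = 1.255 mm.
The rigid supports impose zero overall length change; the single axial force P common to all segments must satisfy P Σ Lᵢ/(AᵢEᵢ) = δ_free.
Σ Lᵢ/(AᵢEᵢ) = 750/(375×105×10³) + 290/(1875×204×10³) = 1.981×10⁻⁵ mm/N.
P = 1.255 / 1.981×10⁻⁵ = 63370 N = 63.37 kN, tensile.
σ_{cast iron} = P / A = 63370 / 375 = 169 MPa.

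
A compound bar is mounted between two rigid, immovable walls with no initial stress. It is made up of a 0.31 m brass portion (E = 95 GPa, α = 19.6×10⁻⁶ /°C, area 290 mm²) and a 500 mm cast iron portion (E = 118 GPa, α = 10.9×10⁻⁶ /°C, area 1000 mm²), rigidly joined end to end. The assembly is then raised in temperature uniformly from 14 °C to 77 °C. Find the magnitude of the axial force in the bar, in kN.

P ≈ 46.9 kN (compressive)

With the walls removed the bar would change length by δ_free = Σ αᵢΔT Lᵢ = 19.6×10⁻⁶×63×310 + 10.9×10⁻⁶×63×500 = 0.7261 mm.
The rigid supports impose zero overall length change; the single axial force P common to all segments must satisfy P Σ Lᵢ/(AᵢEᵢ) = δ_free.
Σ Lᵢ/(AᵢEᵢ) = 310/(290×95×10³) + 500/(1000×118×10³) = 1.549×10⁻⁵ mm/N.
P = 0.7261 / 1.549×10⁻⁵ = 46880 N = 46.88 kN, compressive.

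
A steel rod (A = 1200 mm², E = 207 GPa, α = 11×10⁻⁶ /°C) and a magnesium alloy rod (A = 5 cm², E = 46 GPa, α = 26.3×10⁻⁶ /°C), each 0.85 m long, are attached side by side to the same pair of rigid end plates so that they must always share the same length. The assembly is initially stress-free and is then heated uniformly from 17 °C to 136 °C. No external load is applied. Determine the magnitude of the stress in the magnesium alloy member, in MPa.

σ ≈ 76.7 MPa (compressive)

The magnesium alloy has the larger α, so on heating it would change length more than the steel if both were free. The rigid plates force a common final length, so the magnesium alloy is put into compression and the steel into tension, with equal and opposite forces P (no external load).
Setting the final lengths equal and cancelling L: (α₁ − α₂)ΔT = P/(A₁E₁) + P/(A₂E₂).
|α₁ − α₂|·ΔT = 15.3×10⁻⁶ × 119 = 0.001821.
1/(A₁E₁) + 1/(A₂E₂) = 1/(1200×207×10³) + 1/(500×46×10³) = 4.75×10⁻⁸ N⁻¹.
So P = 0.001821 / 4.75×10⁻⁸ = 38.33 kN.
σ_{magnesium alloy} = P/A₂ = 38330/500 = 76.65 MPa, compressive.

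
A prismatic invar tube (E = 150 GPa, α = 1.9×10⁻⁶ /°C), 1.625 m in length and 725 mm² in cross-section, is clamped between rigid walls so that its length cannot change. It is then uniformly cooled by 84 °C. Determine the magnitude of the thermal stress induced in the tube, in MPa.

σ ≈ 23.9 MPa (tensile)

With length fixed, the mechanical strain must cancel the thermal strain αΔT = 1.9×10⁻⁶ × 84 = 159.6×10⁻⁶.
σ = EαΔT = 150×10³ × 1.9×10⁻⁶ × 84 = 23.94 MPa (tensile; the tube is trying to contract).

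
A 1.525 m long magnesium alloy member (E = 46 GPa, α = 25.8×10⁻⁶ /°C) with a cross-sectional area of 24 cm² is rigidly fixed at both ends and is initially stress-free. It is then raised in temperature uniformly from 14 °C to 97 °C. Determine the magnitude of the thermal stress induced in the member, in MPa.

σ ≈ 98.5 MPa (compressive)

The supports are rigid, so the total axial strain is zero. The restrained thermal strain is ε = αΔT = 25.8×10⁻⁶ × 83 = 2141.4×10⁻⁶.
Hence σ = E·αΔT = 46×10³ × 2141.4×10⁻⁶ = 98.5 MPa, compressive.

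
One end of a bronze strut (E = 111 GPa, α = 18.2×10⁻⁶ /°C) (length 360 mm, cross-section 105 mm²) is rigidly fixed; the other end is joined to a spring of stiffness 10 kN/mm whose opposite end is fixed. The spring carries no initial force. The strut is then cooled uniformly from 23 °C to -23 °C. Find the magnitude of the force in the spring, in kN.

If the spring were absent the strut would shorten by αΔT L = 18.2×10⁻⁶ × 46 × 360 = 0.3014 mm.
With a force P in the spring, the elastic change of the strut is PL/(AE) and that of the spring is P/k; compatibility requires their sum to equal δ_free.
So P = δ_free / [L/(AE) + 1/k] = 0.3014 / [ 360/(105×111×10³) + 1/(10×10³) ].
P = 0.3014 / 0.0001309 = 2303 N.

P ≈ 2.3 kN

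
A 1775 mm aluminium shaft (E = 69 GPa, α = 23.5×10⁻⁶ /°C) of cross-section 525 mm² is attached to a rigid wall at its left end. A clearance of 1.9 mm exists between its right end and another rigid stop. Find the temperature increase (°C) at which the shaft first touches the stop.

The gap closes when αΔT L = 1.9 mm, since the shaft is still unstressed at that instant.
So ΔT = g/(αL) = 1.9/(23.5×10⁻⁶ × 1775) = 45.55 °C.

ΔT ≈ 45.5 °C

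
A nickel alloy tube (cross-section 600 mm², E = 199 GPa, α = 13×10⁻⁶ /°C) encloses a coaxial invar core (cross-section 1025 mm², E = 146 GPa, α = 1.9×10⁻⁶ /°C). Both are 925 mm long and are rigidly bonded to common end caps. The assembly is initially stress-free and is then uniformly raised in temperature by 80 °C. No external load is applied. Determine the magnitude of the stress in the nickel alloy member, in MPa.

Both members must finish at the same length. With the larger α, the nickel alloy tends to over-expand; the plates restrain it, putting the nickel alloy in compression and the invar in tension. With no external load the two internal forces are equal and opposite, magnitude P.
Setting the final lengths equal and cancelling L: (α₁ − α₂)ΔT = P/(A₁E₁) + P/(A₂E₂).
|α₁ − α₂|·ΔT = 11.1×10⁻⁶ × 80 = 0.000888.
1/(A₁E₁) + 1/(A₂E₂) = 1/(600×199×10³) + 1/(1025×146×10³) = 1.506×10⁻⁸ N⁻¹.
So P = 0.000888 / 1.506×10⁻⁸ = 58.97 kN.
σ_{nickel alloy} = P/A₁ = 58970/600 = 98.29 MPa, compressive.

σ ≈ 98.3 MPa (compressive)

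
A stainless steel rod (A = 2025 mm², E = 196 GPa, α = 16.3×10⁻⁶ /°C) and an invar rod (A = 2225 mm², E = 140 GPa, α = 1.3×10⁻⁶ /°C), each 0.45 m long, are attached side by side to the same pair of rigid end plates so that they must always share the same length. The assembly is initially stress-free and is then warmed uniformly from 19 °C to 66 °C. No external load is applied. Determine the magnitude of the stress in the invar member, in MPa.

σ ≈ 55.3 MPa (tensile)

Equilibrium of a rigid end plate with no external load gives equal and opposite internal forces ±P in the two members. Since α_{stainless steel} > α_{invar}, heating drives the stainless steel into compression and the invar into tension.
Equating the net (thermal + elastic) strains gives |α₁ − α₂|·ΔT = P·[1/(A₁E₁) + 1/(A₂E₂)].
|α₁ − α₂|·ΔT = 15×10⁻⁶ × 47 = 0.000705.
1/(A₁E₁) + 1/(A₂E₂) = 1/(2025×196×10³) + 1/(2225×140×10³) = 5.73×10⁻⁹ N⁻¹.
So P = 0.000705 / 5.73×10⁻⁹ = 123 kN.
σ_{invar} = P/A₂ = 123000/2225 = 55.3 MPa, tensile.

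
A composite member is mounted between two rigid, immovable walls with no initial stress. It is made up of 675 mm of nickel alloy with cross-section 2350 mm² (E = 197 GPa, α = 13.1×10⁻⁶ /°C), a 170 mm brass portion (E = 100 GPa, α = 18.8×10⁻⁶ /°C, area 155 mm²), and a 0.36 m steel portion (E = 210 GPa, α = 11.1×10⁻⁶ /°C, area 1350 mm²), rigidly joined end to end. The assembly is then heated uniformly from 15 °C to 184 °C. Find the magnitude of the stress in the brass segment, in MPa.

With the walls removed the bar would change length by δ_free = Σ αᵢΔT Lᵢ = 13.1×10⁻⁶×169×675 + 18.8×10⁻⁶×169×170 + 11.1×10⁻⁶×169×360 = 2.71 mm.
The rigid supports impose zero overall length change; the single axial force P common to all segments must satisfy P Σ Lᵢ/(AᵢEᵢ) = δ_free.
The series flexibility is Σ Lᵢ/(AᵢEᵢ) = 675/(2350×197×10³) + 170/(155×100×10³) + 360/(1350×210×10³) = 1.37×10⁻⁵ mm/N.
Hence P = δ_free / Σ(L/AE) = 2.71/1.37×10⁻⁵ = 197.9 kN (compressive).
σ_{brass} = P / A = 197900 / 155 = 1277 MPa.

σ ≈ 1280 MPa (compressive)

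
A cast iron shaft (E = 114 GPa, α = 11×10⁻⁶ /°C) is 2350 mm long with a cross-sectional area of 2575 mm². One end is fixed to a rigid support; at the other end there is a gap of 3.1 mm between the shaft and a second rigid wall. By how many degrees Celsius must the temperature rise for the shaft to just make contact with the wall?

ΔT ≈ 120 °C

The gap closes when αΔT L = 3.1 mm, since the shaft is still unstressed at that instant.
So ΔT = g/(αL) = 3.1/(11×10⁻⁶ × 2350) = 119.9 °C.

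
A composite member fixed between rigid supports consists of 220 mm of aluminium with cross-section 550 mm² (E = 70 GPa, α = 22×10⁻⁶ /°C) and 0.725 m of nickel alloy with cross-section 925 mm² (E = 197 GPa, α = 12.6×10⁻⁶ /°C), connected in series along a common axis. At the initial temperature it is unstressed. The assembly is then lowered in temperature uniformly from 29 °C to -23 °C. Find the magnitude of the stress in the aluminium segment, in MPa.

With the walls removed the bar would change length by δ_free = Σ αᵢΔT Lᵢ = 22×10⁻⁶×52×220 + 12.6×10⁻⁶×52×725 = 0.7267 mm.
The walls prevent any net length change, so an axial force P (same in every segment) develops. Compatibility: P · Σ Lᵢ/(AᵢEᵢ) = δ_free.
The series flexibility is Σ Lᵢ/(AᵢEᵢ) = 220/(550×70×10³) + 725/(925×197×10³) = 9.693×10⁻⁶ mm/N.
P = 0.7267 / 9.693×10⁻⁶ = 74970 N = 74.97 kN, tensile.
σ_{aluminium} = P / A = 74970 / 550 = 136.3 MPa.

σ ≈ 136 MPa (tensile)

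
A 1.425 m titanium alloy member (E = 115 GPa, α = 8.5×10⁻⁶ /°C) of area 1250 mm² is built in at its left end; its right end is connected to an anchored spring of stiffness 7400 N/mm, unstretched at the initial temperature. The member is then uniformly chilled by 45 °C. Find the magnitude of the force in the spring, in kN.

The unrestrained thermal change is αΔT L = 8.5×10⁻⁶ × 45 × 1425 = 0.5451 mm.
With a force P in the spring, the elastic change of the member is PL/(AE) and that of the spring is P/k; compatibility requires their sum to equal δ_free.
P [ L/(AE) + 1/k ] = δ_free → P [ 1425/(1250×115×10³) + 1/(7400) ] = 0.5451.
P = 0.5451 / 0.000145 = 3758 N.

P ≈ 3.76 kN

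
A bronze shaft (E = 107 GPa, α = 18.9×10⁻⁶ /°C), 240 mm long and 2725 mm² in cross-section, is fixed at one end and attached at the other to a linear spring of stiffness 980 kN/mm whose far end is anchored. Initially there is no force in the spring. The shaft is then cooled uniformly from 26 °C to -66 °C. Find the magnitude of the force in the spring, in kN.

Free thermal contraction: δ_free = αΔT L = 18.9×10⁻⁶ × 92 × 240 = 0.4173 mm.
With a force P in the spring, the elastic change of the shaft is PL/(AE) and that of the spring is P/k; compatibility requires their sum to equal δ_free.
P [ L/(AE) + 1/k ] = δ_free → P [ 240/(2725×107×10³) + 1/(980×10³) ] = 0.4173.
P = 0.4173 / 1.844×10⁻⁶ = 226400 N.

P ≈ 226 kN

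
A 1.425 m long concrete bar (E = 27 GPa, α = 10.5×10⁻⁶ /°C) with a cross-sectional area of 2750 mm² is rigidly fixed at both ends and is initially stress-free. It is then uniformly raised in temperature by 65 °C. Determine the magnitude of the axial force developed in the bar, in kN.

P ≈ 50.7 kN (compressive)

Full restraint means ε = 0, so the stress is σ = EαΔT = 27×10³ × 10.5×10⁻⁶ × 65 = 18.43 MPa.
Then P = σA = 18.43 × 2750 mm² = 50.68 kN, compressive.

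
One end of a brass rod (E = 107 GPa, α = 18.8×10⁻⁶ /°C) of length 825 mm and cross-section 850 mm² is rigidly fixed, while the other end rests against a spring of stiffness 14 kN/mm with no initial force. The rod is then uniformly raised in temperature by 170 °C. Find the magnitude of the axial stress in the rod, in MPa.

σ ≈ 38.5 MPa (compressive)

Free thermal expansion: δ_free = αΔT L = 18.8×10⁻⁶ × 170 × 825 = 2.637 mm.
With a force P in the spring, the elastic change of the rod is PL/(AE) and that of the spring is P/k; compatibility requires their sum to equal δ_free.
P [ L/(AE) + 1/k ] = δ_free → P [ 825/(850×107×10³) + 1/(14×10³) ] = 2.637.
P = 2.637 / 8.05×10⁻⁵ = 32750 N.
σ = P/A = 32750/850 = 38.53 MPa.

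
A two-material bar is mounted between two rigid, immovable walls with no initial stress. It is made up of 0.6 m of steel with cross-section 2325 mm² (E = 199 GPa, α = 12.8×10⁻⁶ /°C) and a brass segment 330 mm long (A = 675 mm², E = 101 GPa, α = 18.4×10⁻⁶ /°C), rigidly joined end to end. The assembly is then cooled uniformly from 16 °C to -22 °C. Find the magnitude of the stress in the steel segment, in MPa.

σ ≈ 36.6 MPa (tensile)

With the walls removed the bar would change length by δ_free = Σ αᵢΔT Lᵢ = 12.8×10⁻⁶×38×600 + 18.4×10⁻⁶×38×330 = 0.5226 mm.
Since the ends are fixed, an axial force P builds up, equal in every segment, with P · Σ Lᵢ/(AᵢEᵢ) = δ_free.
The series flexibility is Σ Lᵢ/(AᵢEᵢ) = 600/(2325×199×10³) + 330/(675×101×10³) = 6.137×10⁻⁶ mm/N.
So P = 0.5226 / 6.137×10⁻⁶ = 85.15 kN, tensile.
σ_{steel} = P / A = 85150 / 2325 = 36.62 MPa.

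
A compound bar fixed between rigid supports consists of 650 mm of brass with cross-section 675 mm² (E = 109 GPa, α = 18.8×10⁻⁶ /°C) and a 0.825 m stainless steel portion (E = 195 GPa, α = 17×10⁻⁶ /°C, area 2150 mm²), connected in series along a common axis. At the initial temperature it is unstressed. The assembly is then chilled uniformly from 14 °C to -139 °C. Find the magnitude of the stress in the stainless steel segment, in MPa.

σ ≈ 173 MPa (tensile)

If the supports were absent, the total length change would be Σ αᵢΔT Lᵢ = 18.8×10⁻⁶×153×650 + 17×10⁻⁶×153×825 = 4.015 mm.
The walls prevent any net length change, so an axial force P (same in every segment) develops. Compatibility: P · Σ Lᵢ/(AᵢEᵢ) = δ_free.
Σ Lᵢ/(AᵢEᵢ) = 650/(675×109×10³) + 825/(2150×195×10³) = 1.08×10⁻⁵ mm/N.
So P = 4.015 / 1.08×10⁻⁵ = 371.7 kN, tensile.
σ_{stainless steel} = P / A = 371700 / 2150 = 172.9 MPa.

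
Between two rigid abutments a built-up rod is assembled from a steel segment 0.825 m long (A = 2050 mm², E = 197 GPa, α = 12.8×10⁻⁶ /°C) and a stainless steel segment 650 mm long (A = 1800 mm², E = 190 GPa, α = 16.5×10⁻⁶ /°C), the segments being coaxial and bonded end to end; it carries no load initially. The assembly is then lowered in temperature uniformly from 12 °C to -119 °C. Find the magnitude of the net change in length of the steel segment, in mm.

With the walls removed the bar would change length by δ_free = Σ αᵢΔT Lᵢ = 12.8×10⁻⁶×131×825 + 16.5×10⁻⁶×131×650 = 2.788 mm.
The walls prevent any net length change, so an axial force P (same in every segment) develops. Compatibility: P · Σ Lᵢ/(AᵢEᵢ) = δ_free.
Σ Lᵢ/(AᵢEᵢ) = 825/(2050×197×10³) + 650/(1800×190×10³) = 3.943×10⁻⁶ mm/N.
So P = 2.788 / 3.943×10⁻⁶ = 707.1 kN, tensile.
For the steel segment, free thermal change = 12.8×10⁻⁶×131×825 = 1.383 mm and elastic change from P = 707100×825/(2050×197×10³) = 1.444 mm; these oppose, so the net change is 0.0611 mm (segment lengthens).

|ΔL| ≈ 0.0611 mm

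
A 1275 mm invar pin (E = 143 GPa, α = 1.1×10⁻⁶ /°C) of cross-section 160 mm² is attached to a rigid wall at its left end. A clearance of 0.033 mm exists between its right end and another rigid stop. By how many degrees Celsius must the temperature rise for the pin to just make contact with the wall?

The gap closes when αΔT L = 0.033 mm, since the pin is still unstressed at that instant.
ΔT = 0.033 / (1.1×10⁻⁶ × 1275) = 23.53 °C.

ΔT ≈ 23.5 °C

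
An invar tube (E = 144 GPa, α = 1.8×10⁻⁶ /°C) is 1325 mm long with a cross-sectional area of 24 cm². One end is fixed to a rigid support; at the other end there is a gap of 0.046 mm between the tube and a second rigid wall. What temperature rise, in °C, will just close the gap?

Contact occurs when the free expansion equals the gap: αΔT L = 0.046 mm.
ΔT = 0.046 / (1.8×10⁻⁶ × 1325) = 19.29 °C.

ΔT ≈ 19.3 °C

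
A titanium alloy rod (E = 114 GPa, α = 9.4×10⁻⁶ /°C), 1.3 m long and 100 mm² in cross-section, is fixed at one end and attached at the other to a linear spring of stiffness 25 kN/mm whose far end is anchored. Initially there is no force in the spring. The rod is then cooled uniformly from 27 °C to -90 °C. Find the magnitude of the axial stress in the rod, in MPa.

If the spring were absent the rod would shorten by αΔT L = 9.4×10⁻⁶ × 117 × 1300 = 1.43 mm.
With a force P in the spring, the elastic change of the rod is PL/(AE) and that of the spring is P/k; compatibility requires their sum to equal δ_free.
So P = δ_free / [L/(AE) + 1/k] = 1.43 / [ 1300/(100×114×10³) + 1/(25×10³) ].
P = 1.43 / 0.000154 = 9282 N.
σ = P/A = 9282/100 = 92.82 MPa.

σ ≈ 92.8 MPa (tensile)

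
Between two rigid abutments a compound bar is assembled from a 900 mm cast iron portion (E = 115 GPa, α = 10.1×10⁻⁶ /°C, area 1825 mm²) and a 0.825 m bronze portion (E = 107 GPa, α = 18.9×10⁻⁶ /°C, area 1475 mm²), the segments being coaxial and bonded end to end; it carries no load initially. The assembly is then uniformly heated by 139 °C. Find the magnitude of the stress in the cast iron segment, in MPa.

Free thermal expansion of the whole bar: Σ αᵢΔT Lᵢ = 10.1×10⁻⁶×139×900 + 18.9×10⁻⁶×139×825 = 3.431 mm.
Since the ends are fixed, an axial force P builds up, equal in every segment, with P · Σ Lᵢ/(AᵢEᵢ) = δ_free.
The series flexibility is Σ Lᵢ/(AᵢEᵢ) = 900/(1825×115×10³) + 825/(1475×107×10³) = 9.516×10⁻⁶ mm/N.
So P = 3.431 / 9.516×10⁻⁶ = 360.6 kN, compressive.
σ_{cast iron} = P / A = 360600 / 1825 = 197.6 MPa.

σ ≈ 198 MPa (compressive)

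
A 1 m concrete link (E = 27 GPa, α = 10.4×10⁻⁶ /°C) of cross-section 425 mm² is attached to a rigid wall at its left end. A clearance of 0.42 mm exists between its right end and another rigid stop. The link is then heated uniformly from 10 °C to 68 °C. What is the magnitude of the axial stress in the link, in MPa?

σ ≈ 4.95 MPa (compressive)

Unrestrained expansion: δ_free = αΔT L = 10.4×10⁻⁶ × 58 × 1000 = 0.6032 mm.
The gap closes (δ_free > 0.42 mm) and the wall then resists a further 0.6032 − 0.42 = 0.1832 mm of expansion.
So σ = E(δ_free − g)/L = 27×10³ × 0.1832/1000 = 4.946 MPa.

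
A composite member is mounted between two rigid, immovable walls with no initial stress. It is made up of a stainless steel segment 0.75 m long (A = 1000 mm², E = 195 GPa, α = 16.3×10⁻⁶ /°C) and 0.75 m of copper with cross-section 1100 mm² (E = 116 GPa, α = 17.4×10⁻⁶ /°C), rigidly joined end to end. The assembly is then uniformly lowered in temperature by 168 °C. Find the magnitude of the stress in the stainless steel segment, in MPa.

If the supports were absent, the total length change would be Σ αᵢΔT Lᵢ = 16.3×10⁻⁶×168×750 + 17.4×10⁻⁶×168×750 = 4.246 mm.
Since the ends are fixed, an axial force P builds up, equal in every segment, with P · Σ Lᵢ/(AᵢEᵢ) = δ_free.
The series flexibility is Σ Lᵢ/(AᵢEᵢ) = 750/(1000×195×10³) + 750/(1100×116×10³) = 9.724×10⁻⁶ mm/N.
Hence P = δ_free / Σ(L/AE) = 4.246/9.724×10⁻⁶ = 436.7 kN (tensile).
σ_{stainless steel} = P / A = 436700 / 1000 = 436.7 MPa.

σ ≈ 437 MPa (tensile)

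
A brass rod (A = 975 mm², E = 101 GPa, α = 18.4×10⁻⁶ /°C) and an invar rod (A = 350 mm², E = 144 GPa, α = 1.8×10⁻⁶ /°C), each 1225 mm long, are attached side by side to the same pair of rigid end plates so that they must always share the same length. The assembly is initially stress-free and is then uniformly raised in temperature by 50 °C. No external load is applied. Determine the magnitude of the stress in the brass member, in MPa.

σ ≈ 28.4 MPa (compressive)

Equilibrium of a rigid end plate with no external load gives equal and opposite internal forces ±P in the two members. Since α_{brass} > α_{invar}, heating drives the brass into compression and the invar into tension.
Compatibility of the two members (thermal + elastic change equal): (α₁ − α₂)ΔT = P·[1/(A₁E₁) + 1/(A₂E₂)].
|α₁ − α₂|·ΔT = 16.6×10⁻⁶ × 50 = 0.00083.
1/(A₁E₁) + 1/(A₂E₂) = 1/(975×101×10³) + 1/(350×144×10³) = 3×10⁻⁸ N⁻¹.
So P = 0.00083 / 3×10⁻⁸ = 27.67 kN.
σ_{brass} = P/A₁ = 27670/975 = 28.38 MPa, compressive.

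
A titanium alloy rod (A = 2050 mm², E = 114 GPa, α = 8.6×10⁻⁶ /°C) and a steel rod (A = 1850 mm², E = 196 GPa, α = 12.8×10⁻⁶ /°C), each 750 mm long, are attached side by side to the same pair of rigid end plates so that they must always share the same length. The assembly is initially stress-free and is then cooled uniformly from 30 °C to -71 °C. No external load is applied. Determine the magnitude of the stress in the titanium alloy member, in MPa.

σ ≈ 29.4 MPa (compressive)

Equilibrium of a rigid end plate with no external load gives equal and opposite internal forces ±P in the two members. Since α_{steel} > α_{titanium alloy}, cooling drives the steel into tension and the titanium alloy into compression.
Equating the net (thermal + elastic) strains gives |α₁ − α₂|·ΔT = P·[1/(A₁E₁) + 1/(A₂E₂)].
|α₁ − α₂|·ΔT = 4.2×10⁻⁶ × 101 = 0.0004242.
1/(A₁E₁) + 1/(A₂E₂) = 1/(2050×114×10³) + 1/(1850×196×10³) = 7.037×10⁻⁹ N⁻¹.
P = 0.0004242 / 7.037×10⁻⁹ = 60280 N = 60.28 kN.
σ_{titanium alloy} = P/A₁ = 60280/2050 = 29.41 MPa, compressive.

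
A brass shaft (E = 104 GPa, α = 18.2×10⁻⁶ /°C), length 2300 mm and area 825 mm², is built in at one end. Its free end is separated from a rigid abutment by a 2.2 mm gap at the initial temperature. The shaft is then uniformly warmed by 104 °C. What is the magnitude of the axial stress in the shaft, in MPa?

Free thermal elongation = αΔT L = 18.2×10⁻⁶ × 104 × 2300 = 4.353 mm.
This exceeds the 2.2 mm gap, so the wall pushes back. The portion of expansion that must be recovered elastically is δ_free − gap = 4.353 − 2.2 = 2.153 mm.
Compatibility: PL/(AE) = 2.153 mm, so σ = P/A = E × (2.153/2300) = 97.37 MPa.

σ ≈ 97.4 MPa (compressive)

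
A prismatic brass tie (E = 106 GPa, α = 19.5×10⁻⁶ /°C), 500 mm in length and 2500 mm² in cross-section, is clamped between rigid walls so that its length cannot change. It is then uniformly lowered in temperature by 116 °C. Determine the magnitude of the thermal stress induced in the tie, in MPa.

σ ≈ 240 MPa (tensile)

With length fixed, the mechanical strain must cancel the thermal strain αΔT = 19.5×10⁻⁶ × 116 = 2262×10⁻⁶.
The stress required to suppress this strain is σ = Eε = 106×10³ × 2262×10⁻⁶ = 239.8 MPa, tensile since the tie is trying to contract.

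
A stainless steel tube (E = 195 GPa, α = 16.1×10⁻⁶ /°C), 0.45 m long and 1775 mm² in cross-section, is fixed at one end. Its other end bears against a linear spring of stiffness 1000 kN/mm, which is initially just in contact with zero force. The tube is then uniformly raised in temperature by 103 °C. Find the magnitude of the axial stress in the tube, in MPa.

σ ≈ 183 MPa (compressive)

The unrestrained thermal change is αΔT L = 16.1×10⁻⁶ × 103 × 450 = 0.7462 mm.
With a force P in the spring, the elastic change of the tube is PL/(AE) and that of the spring is P/k; compatibility requires their sum to equal δ_free.
P [ L/(AE) + 1/k ] = δ_free → P [ 450/(1775×195×10³) + 1/(1000×10³) ] = 0.7462.
P = 0.7462 / 2.3×10⁻⁶ = 324400 N.
σ = P/A = 324400/1775 = 182.8 MPa.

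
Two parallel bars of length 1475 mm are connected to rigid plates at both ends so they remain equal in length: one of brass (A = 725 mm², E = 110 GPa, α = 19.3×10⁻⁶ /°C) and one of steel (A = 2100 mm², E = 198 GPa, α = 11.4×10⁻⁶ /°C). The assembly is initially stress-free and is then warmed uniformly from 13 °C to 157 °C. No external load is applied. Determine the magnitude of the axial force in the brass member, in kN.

P ≈ 76.1 kN (compressive in the brass)

Equilibrium of a rigid end plate with no external load gives equal and opposite internal forces ±P in the two members. Since α_{brass} > α_{steel}, heating drives the brass into compression and the steel into tension.
Setting the final lengths equal and cancelling L: (α₁ − α₂)ΔT = P/(A₁E₁) + P/(A₂E₂).
|α₁ − α₂|·ΔT = 7.9×10⁻⁶ × 144 = 0.001138.
1/(A₁E₁) + 1/(A₂E₂) = 1/(725×110×10³) + 1/(2100×198×10³) = 1.494×10⁻⁸ N⁻¹.
P = 0.001138 / 1.494×10⁻⁸ = 76120 N = 76.12 kN.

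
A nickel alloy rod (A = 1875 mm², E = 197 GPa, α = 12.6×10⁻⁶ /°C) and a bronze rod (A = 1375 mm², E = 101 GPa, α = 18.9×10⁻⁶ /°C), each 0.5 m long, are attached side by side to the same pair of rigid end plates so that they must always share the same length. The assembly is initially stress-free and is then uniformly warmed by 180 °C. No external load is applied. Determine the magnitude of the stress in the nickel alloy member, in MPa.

σ ≈ 61 MPa (tensile)

Both members must finish at the same length. With the larger α, the bronze tends to over-expand; the plates restrain it, putting the bronze in compression and the nickel alloy in tension. With no external load the two internal forces are equal and opposite, magnitude P.
Equating the net (thermal + elastic) strains gives |α₁ − α₂|·ΔT = P·[1/(A₁E₁) + 1/(A₂E₂)].
|α₁ − α₂|·ΔT = 6.3×10⁻⁶ × 180 = 0.001134.
1/(A₁E₁) + 1/(A₂E₂) = 1/(1875×197×10³) + 1/(1375×101×10³) = 9.908×10⁻⁹ N⁻¹.
P = 0.001134 / 9.908×10⁻⁹ = 114500 N = 114.5 kN.
σ_{nickel alloy} = P/A₁ = 114500/1875 = 61.04 MPa, tensile.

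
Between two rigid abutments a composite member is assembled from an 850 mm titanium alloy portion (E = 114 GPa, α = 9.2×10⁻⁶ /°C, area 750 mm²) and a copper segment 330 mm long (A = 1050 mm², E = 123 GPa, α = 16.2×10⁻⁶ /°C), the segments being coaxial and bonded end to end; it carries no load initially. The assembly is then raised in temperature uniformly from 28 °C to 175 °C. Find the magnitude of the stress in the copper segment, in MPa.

σ ≈ 147 MPa (compressive)

With the walls removed the bar would change length by δ_free = Σ αᵢΔT Lᵢ = 9.2×10⁻⁶×147×850 + 16.2×10⁻⁶×147×330 = 1.935 mm.
The walls prevent any net length change, so an axial force P (same in every segment) develops. Compatibility: P · Σ Lᵢ/(AᵢEᵢ) = δ_free.
Σ Lᵢ/(AᵢEᵢ) = 850/(750×114×10³) + 330/(1050×123×10³) = 1.25×10⁻⁵ mm/N.
Hence P = δ_free / Σ(L/AE) = 1.935/1.25×10⁻⁵ = 154.9 kN (compressive).
σ_{copper} = P / A = 154900 / 1050 = 147.5 MPa.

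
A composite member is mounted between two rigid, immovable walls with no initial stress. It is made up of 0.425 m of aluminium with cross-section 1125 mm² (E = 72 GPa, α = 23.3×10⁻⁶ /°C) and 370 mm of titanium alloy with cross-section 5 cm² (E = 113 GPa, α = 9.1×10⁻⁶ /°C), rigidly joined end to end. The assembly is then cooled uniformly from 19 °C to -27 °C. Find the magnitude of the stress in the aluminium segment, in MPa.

σ ≈ 46 MPa (tensile)

Free thermal contraction of the whole bar: Σ αᵢΔT Lᵢ = 23.3×10⁻⁶×46×425 + 9.1×10⁻⁶×46×370 = 0.6104 mm.
The rigid supports impose zero overall length change; the single axial force P common to all segments must satisfy P Σ Lᵢ/(AᵢEᵢ) = δ_free.
Σ Lᵢ/(AᵢEᵢ) = 425/(1125×72×10³) + 370/(500×113×10³) = 1.18×10⁻⁵ mm/N.
So P = 0.6104 / 1.18×10⁻⁵ = 51.75 kN, tensile.
σ_{aluminium} = P / A = 51750 / 1125 = 46 MPa.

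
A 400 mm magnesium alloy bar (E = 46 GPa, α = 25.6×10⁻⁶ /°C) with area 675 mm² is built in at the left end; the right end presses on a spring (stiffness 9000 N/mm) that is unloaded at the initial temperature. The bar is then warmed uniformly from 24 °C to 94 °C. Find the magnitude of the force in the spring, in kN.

Free thermal expansion: δ_free = αΔT L = 25.6×10⁻⁶ × 70 × 400 = 0.7168 mm.
With a force P in the spring, the elastic change of the bar is PL/(AE) and that of the spring is P/k; compatibility requires their sum to equal δ_free.
P [ L/(AE) + 1/k ] = δ_free → P [ 400/(675×46×10³) + 1/(9000) ] = 0.7168.
P = 0.7168 / 0.000124 = 5781 N.

P ≈ 5.78 kN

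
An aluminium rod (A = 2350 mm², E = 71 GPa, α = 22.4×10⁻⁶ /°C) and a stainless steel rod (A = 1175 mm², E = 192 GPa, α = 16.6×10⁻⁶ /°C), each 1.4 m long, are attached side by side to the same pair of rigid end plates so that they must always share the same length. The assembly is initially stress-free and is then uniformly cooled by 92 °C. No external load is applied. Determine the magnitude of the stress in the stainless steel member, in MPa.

Equilibrium of a rigid end plate with no external load gives equal and opposite internal forces ±P in the two members. Since α_{aluminium} > α_{stainless steel}, cooling drives the aluminium into tension and the stainless steel into compression.
Compatibility of the two members (thermal + elastic change equal): (α₁ − α₂)ΔT = P·[1/(A₁E₁) + 1/(A₂E₂)].
|α₁ − α₂|·ΔT = 5.8×10⁻⁶ × 92 = 0.0005336.
1/(A₁E₁) + 1/(A₂E₂) = 1/(2350×71×10³) + 1/(1175×192×10³) = 1.043×10⁻⁸ N⁻¹.
P = 0.0005336 / 1.043×10⁻⁸ = 51180 N = 51.18 kN.
σ_{stainless steel} = P/A₂ = 51180/1175 = 43.56 MPa, compressive.

σ ≈ 43.6 MPa (compressive)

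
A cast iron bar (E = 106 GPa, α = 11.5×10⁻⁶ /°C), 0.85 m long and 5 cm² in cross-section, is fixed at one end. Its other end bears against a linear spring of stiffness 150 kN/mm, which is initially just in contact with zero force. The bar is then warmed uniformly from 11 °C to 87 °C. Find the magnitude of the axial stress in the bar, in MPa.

σ ≈ 65.4 MPa (compressive)

If the spring were absent the bar would lengthen by αΔT L = 11.5×10⁻⁶ × 76 × 850 = 0.7429 mm.
With a force P in the spring, the elastic change of the bar is PL/(AE) and that of the spring is P/k; compatibility requires their sum to equal δ_free.
So P = δ_free / [L/(AE) + 1/k] = 0.7429 / [ 850/(500×106×10³) + 1/(150×10³) ].
P = 0.7429 / 2.27×10⁻⁵ = 32720 N.
σ = P/A = 32720/500 = 65.44 MPa.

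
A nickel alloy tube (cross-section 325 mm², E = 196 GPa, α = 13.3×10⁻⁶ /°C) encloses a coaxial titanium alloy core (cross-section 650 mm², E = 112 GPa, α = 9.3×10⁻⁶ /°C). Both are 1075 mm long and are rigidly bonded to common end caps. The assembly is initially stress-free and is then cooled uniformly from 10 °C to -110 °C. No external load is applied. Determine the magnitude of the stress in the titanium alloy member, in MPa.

σ ≈ 25.1 MPa (compressive)

Both members must finish at the same length. With the larger α, the nickel alloy tends to over-contract; the plates restrain it, putting the nickel alloy in tension and the titanium alloy in compression. With no external load the two internal forces are equal and opposite, magnitude P.
Compatibility of the two members (thermal + elastic change equal): (α₁ − α₂)ΔT = P·[1/(A₁E₁) + 1/(A₂E₂)].
|α₁ − α₂|·ΔT = 4×10⁻⁶ × 120 = 0.00048.
1/(A₁E₁) + 1/(A₂E₂) = 1/(325×196×10³) + 1/(650×112×10³) = 2.943×10⁻⁸ N⁻¹.
P = 0.00048 / 2.943×10⁻⁸ = 16310 N = 16.31 kN.
σ_{titanium alloy} = P/A₂ = 16310/650 = 25.09 MPa, compressive.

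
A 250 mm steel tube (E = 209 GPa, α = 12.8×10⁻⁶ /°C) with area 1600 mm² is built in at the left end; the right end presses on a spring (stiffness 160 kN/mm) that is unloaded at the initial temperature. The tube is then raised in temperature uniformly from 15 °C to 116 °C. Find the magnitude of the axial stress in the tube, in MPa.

If the spring were absent the tube would lengthen by αΔT L = 12.8×10⁻⁶ × 101 × 250 = 0.3232 mm.
Let P be the compressive force at the spring. The tube shortens elastically by PL/(AE) and the spring compresses by P/k; together these equal δ_free.
P [ L/(AE) + 1/k ] = δ_free → P [ 250/(1600×209×10³) + 1/(160×10³) ] = 0.3232.
P = 0.3232 / 6.998×10⁻⁶ = 46190 N.
σ = P/A = 46190/1600 = 28.87 MPa.

σ ≈ 28.9 MPa (compressive)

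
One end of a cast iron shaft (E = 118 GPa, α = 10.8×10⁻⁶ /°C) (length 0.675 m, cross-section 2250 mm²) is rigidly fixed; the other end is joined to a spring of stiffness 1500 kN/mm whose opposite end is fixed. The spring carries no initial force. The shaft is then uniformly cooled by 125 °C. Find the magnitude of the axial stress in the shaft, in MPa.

The unrestrained thermal change is αΔT L = 10.8×10⁻⁶ × 125 × 675 = 0.9113 mm.
Let P be the tensile force in the spring. The shaft extends elastically by PL/(AE) and the spring stretches by P/k; together these equal δ_free.
P [ L/(AE) + 1/k ] = δ_free → P [ 675/(2250×118×10³) + 1/(1500×10³) ] = 0.9113.
P = 0.9113 / 3.209×10⁻⁶ = 284000 N.
σ = P/A = 284000/2250 = 126.2 MPa.

σ ≈ 126 MPa (tensile)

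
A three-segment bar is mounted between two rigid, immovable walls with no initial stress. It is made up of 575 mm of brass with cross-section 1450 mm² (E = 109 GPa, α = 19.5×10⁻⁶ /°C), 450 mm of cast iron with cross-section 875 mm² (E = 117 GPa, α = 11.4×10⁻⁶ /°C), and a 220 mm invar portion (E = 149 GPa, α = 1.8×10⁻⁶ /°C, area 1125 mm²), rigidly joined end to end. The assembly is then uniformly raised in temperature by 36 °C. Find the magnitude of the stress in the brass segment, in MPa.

σ ≈ 44.5 MPa (compressive)

If the supports were absent, the total length change would be Σ αᵢΔT Lᵢ = 19.5×10⁻⁶×36×575 + 11.4×10⁻⁶×36×450 + 1.8×10⁻⁶×36×220 = 0.6026 mm.
The rigid supports impose zero overall length change; the single axial force P common to all segments must satisfy P Σ Lᵢ/(AᵢEᵢ) = δ_free.
The series flexibility is Σ Lᵢ/(AᵢEᵢ) = 575/(1450×109×10³) + 450/(875×117×10³) + 220/(1125×149×10³) = 9.346×10⁻⁶ mm/N.
Hence P = δ_free / Σ(L/AE) = 0.6026/9.346×10⁻⁶ = 64.47 kN (compressive).
σ_{brass} = P / A = 64470 / 1450 = 44.47 MPa.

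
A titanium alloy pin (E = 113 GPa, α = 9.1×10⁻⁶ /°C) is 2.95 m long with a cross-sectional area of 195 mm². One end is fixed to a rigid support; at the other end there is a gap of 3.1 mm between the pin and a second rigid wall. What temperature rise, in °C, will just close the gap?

ΔT ≈ 115 °C

Contact occurs when the free expansion equals the gap: αΔT L = 3.1 mm.
So ΔT = g/(αL) = 3.1/(9.1×10⁻⁶ × 2950) = 115.5 °C.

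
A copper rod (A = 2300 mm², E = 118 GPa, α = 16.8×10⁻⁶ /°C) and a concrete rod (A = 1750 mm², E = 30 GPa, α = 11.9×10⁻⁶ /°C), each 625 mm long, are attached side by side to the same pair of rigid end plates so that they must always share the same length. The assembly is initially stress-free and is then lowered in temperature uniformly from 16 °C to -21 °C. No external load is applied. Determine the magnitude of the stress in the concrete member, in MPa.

The copper has the larger α, so on cooling it would change length more than the concrete if both were free. The rigid plates force a common final length, so the copper is put into tension and the concrete into compression, with equal and opposite forces P (no external load).
Compatibility of the two members (thermal + elastic change equal): (α₁ − α₂)ΔT = P·[1/(A₁E₁) + 1/(A₂E₂)].
|α₁ − α₂|·ΔT = 4.9×10⁻⁶ × 37 = 0.0001813.
1/(A₁E₁) + 1/(A₂E₂) = 1/(2300×118×10³) + 1/(1750×30×10³) = 2.273×10⁻⁸ N⁻¹.
So P = 0.0001813 / 2.273×10⁻⁸ = 7.975 kN.
σ_{concrete} = P/A₂ = 7975/1750 = 4.557 MPa, compressive.

σ ≈ 4.56 MPa (compressive)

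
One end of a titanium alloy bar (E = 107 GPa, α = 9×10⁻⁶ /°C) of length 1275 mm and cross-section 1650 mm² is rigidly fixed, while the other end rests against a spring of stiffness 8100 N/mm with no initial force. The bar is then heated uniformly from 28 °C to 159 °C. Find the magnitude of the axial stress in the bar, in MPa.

The unrestrained thermal change is αΔT L = 9×10⁻⁶ × 131 × 1275 = 1.503 mm.
Let P be the compressive force at the spring. The bar shortens elastically by PL/(AE) and the spring compresses by P/k; together these equal δ_free.
P [ L/(AE) + 1/k ] = δ_free → P [ 1275/(1650×107×10³) + 1/(8100) ] = 1.503.
P = 1.503 / 0.0001307 = 11500 N.
σ = P/A = 11500/1650 = 6.972 MPa.

σ ≈ 6.97 MPa (compressive)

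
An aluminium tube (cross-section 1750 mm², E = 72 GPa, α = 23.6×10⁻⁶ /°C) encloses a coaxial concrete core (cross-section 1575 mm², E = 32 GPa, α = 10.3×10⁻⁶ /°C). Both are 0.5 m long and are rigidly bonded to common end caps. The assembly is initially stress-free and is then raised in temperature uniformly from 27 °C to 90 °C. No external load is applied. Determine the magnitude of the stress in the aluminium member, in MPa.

The aluminium has the larger α, so on heating it would change length more than the concrete if both were free. The rigid plates force a common final length, so the aluminium is put into compression and the concrete into tension, with equal and opposite forces P (no external load).
Setting the final lengths equal and cancelling L: (α₁ − α₂)ΔT = P/(A₁E₁) + P/(A₂E₂).
|α₁ − α₂|·ΔT = 13.3×10⁻⁶ × 63 = 0.0008379.
1/(A₁E₁) + 1/(A₂E₂) = 1/(1750×72×10³) + 1/(1575×32×10³) = 2.778×10⁻⁸ N⁻¹.
P = 0.0008379 / 2.778×10⁻⁸ = 30160 N = 30.16 kN.
σ_{aluminium} = P/A₁ = 30160/1750 = 17.24 MPa, compressive.

σ ≈ 17.2 MPa (compressive)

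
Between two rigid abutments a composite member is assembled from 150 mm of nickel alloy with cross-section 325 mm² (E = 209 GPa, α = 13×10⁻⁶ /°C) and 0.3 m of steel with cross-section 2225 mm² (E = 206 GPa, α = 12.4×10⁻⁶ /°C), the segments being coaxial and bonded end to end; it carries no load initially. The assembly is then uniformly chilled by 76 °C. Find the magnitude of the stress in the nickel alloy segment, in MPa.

σ ≈ 463 MPa (tensile)

With the walls removed the bar would change length by δ_free = Σ αᵢΔT Lᵢ = 13×10⁻⁶×76×150 + 12.4×10⁻⁶×76×300 = 0.4309 mm.
The walls prevent any net length change, so an axial force P (same in every segment) develops. Compatibility: P · Σ Lᵢ/(AᵢEᵢ) = δ_free.
The series flexibility is Σ Lᵢ/(AᵢEᵢ) = 150/(325×209×10³) + 300/(2225×206×10³) = 2.863×10⁻⁶ mm/N.
P = 0.4309 / 2.863×10⁻⁶ = 150500 N = 150.5 kN, tensile.
σ_{nickel alloy} = P / A = 150500 / 325 = 463.1 MPa.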